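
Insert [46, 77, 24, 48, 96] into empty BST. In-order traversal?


Insert 46: root
Insert 77: R from 46
Insert 24: L from 46
Insert 48: R from 46 -> L from 77
Insert 96: R from 46 -> R from 77

In-order: [24, 46, 48, 77, 96]


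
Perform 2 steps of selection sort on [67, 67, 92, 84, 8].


Initial: [67, 67, 92, 84, 8]
Step 1: min=8 at 4
  Swap: [8, 67, 92, 84, 67]
Step 2: min=67 at 1
  Swap: [8, 67, 92, 84, 67]

After 2 steps: [8, 67, 92, 84, 67]


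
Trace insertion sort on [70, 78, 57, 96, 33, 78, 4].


Initial: [70, 78, 57, 96, 33, 78, 4]
Insert 78: [70, 78, 57, 96, 33, 78, 4]
Insert 57: [57, 70, 78, 96, 33, 78, 4]
Insert 96: [57, 70, 78, 96, 33, 78, 4]
Insert 33: [33, 57, 70, 78, 96, 78, 4]
Insert 78: [33, 57, 70, 78, 78, 96, 4]
Insert 4: [4, 33, 57, 70, 78, 78, 96]

Sorted: [4, 33, 57, 70, 78, 78, 96]


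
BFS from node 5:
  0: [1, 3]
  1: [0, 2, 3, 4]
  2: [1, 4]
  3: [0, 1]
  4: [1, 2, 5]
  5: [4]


Visit 5, enqueue [4]
Visit 4, enqueue [1, 2]
Visit 1, enqueue [0, 3]
Visit 2, enqueue []
Visit 0, enqueue []
Visit 3, enqueue []

BFS order: [5, 4, 1, 2, 0, 3]


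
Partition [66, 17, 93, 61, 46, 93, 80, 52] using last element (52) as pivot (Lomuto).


Pivot: 52
  17 <= 52: swap -> [17, 66, 93, 61, 46, 93, 80, 52]
  46 <= 52: swap -> [17, 46, 93, 61, 66, 93, 80, 52]
Place pivot at 2: [17, 46, 52, 61, 66, 93, 80, 93]

Partitioned: [17, 46, 52, 61, 66, 93, 80, 93]


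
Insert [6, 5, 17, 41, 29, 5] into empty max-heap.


Insert 6: [6]
Insert 5: [6, 5]
Insert 17: [17, 5, 6]
Insert 41: [41, 17, 6, 5]
Insert 29: [41, 29, 6, 5, 17]
Insert 5: [41, 29, 6, 5, 17, 5]

Final heap: [41, 29, 6, 5, 17, 5]


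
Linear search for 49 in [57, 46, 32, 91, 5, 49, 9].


i=0: 57!=49
i=1: 46!=49
i=2: 32!=49
i=3: 91!=49
i=4: 5!=49
i=5: 49==49 found!

Found at 5, 6 comps


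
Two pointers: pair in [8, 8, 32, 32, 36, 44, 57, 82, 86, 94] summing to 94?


lo=0(8)+hi=9(94)=102
lo=0(8)+hi=8(86)=94

Yes: 8+86=94


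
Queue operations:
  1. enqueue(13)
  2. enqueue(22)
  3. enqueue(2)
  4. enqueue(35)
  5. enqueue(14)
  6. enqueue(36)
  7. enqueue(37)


enqueue(13) -> [13]
enqueue(22) -> [13, 22]
enqueue(2) -> [13, 22, 2]
enqueue(35) -> [13, 22, 2, 35]
enqueue(14) -> [13, 22, 2, 35, 14]
enqueue(36) -> [13, 22, 2, 35, 14, 36]
enqueue(37) -> [13, 22, 2, 35, 14, 36, 37]

Final queue: [13, 22, 2, 35, 14, 36, 37]


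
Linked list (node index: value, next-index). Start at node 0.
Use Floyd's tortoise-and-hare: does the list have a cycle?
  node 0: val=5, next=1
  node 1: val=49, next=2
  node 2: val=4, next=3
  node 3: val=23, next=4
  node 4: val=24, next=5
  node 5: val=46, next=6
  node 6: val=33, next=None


Floyd's tortoise (slow, +1) and hare (fast, +2):
  init: slow=0, fast=0
  step 1: slow=1, fast=2
  step 2: slow=2, fast=4
  step 3: slow=3, fast=6
  step 4: fast -> None, no cycle

Cycle: no


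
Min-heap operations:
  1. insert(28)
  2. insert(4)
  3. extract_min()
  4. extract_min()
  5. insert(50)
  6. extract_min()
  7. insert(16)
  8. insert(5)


insert(28) -> [28]
insert(4) -> [4, 28]
extract_min()->4, [28]
extract_min()->28, []
insert(50) -> [50]
extract_min()->50, []
insert(16) -> [16]
insert(5) -> [5, 16]

Final heap: [5, 16]


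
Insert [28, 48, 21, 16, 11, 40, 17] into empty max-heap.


Insert 28: [28]
Insert 48: [48, 28]
Insert 21: [48, 28, 21]
Insert 16: [48, 28, 21, 16]
Insert 11: [48, 28, 21, 16, 11]
Insert 40: [48, 28, 40, 16, 11, 21]
Insert 17: [48, 28, 40, 16, 11, 21, 17]

Final heap: [48, 28, 40, 16, 11, 21, 17]


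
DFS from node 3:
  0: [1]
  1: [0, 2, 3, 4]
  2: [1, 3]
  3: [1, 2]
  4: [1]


Visit 3, push [2, 1]
Visit 1, push [4, 2, 0]
Visit 0, push []
Visit 2, push []
Visit 4, push []

DFS order: [3, 1, 0, 2, 4]


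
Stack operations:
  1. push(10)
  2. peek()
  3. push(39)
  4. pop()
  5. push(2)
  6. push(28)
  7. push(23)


push(10) -> [10]
peek()->10
push(39) -> [10, 39]
pop()->39, [10]
push(2) -> [10, 2]
push(28) -> [10, 2, 28]
push(23) -> [10, 2, 28, 23]

Final stack: [10, 2, 28, 23]


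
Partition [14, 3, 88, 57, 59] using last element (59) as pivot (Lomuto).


Pivot: 59
  14 <= 59: advance i (no swap)
  3 <= 59: advance i (no swap)
  57 <= 59: swap -> [14, 3, 57, 88, 59]
Place pivot at 3: [14, 3, 57, 59, 88]

Partitioned: [14, 3, 57, 59, 88]


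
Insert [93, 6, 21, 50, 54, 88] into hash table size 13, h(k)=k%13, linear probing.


Insert 93: h=2 -> slot 2
Insert 6: h=6 -> slot 6
Insert 21: h=8 -> slot 8
Insert 50: h=11 -> slot 11
Insert 54: h=2, 1 probes -> slot 3
Insert 88: h=10 -> slot 10

Table: [None, None, 93, 54, None, None, 6, None, 21, None, 88, 50, None]


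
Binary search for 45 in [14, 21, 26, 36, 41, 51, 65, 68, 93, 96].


Step 1: lo=0, hi=9, mid=4, val=41
Step 2: lo=5, hi=9, mid=7, val=68
Step 3: lo=5, hi=6, mid=5, val=51

Not found


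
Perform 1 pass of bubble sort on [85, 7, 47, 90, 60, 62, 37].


Initial: [85, 7, 47, 90, 60, 62, 37]
Pass 1: [7, 47, 85, 60, 62, 37, 90] (5 swaps)

After 1 pass: [7, 47, 85, 60, 62, 37, 90]


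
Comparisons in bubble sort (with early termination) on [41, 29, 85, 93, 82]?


Algorithm: bubble sort (with early termination)
Input: [41, 29, 85, 93, 82]
Sorted: [29, 41, 82, 85, 93]

9


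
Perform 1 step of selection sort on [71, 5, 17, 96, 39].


Initial: [71, 5, 17, 96, 39]
Step 1: min=5 at 1
  Swap: [5, 71, 17, 96, 39]

After 1 step: [5, 71, 17, 96, 39]


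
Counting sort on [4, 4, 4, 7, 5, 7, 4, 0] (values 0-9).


Input: [4, 4, 4, 7, 5, 7, 4, 0]
Counts: [1, 0, 0, 0, 4, 1, 0, 2, 0, 0]

Sorted: [0, 4, 4, 4, 4, 5, 7, 7]


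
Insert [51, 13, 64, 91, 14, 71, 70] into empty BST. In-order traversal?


Insert 51: root
Insert 13: L from 51
Insert 64: R from 51
Insert 91: R from 51 -> R from 64
Insert 14: L from 51 -> R from 13
Insert 71: R from 51 -> R from 64 -> L from 91
Insert 70: R from 51 -> R from 64 -> L from 91 -> L from 71

In-order: [13, 14, 51, 64, 70, 71, 91]


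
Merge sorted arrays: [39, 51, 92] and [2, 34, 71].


Take 2 from B
Take 34 from B
Take 39 from A
Take 51 from A
Take 71 from B

Merged: [2, 34, 39, 51, 71, 92]


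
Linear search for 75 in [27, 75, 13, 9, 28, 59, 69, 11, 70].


i=0: 27!=75
i=1: 75==75 found!

Found at 1, 2 comps


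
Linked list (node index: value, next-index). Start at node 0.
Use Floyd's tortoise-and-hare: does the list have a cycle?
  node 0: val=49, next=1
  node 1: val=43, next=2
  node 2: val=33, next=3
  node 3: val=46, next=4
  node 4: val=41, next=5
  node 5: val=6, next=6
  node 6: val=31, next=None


Floyd's tortoise (slow, +1) and hare (fast, +2):
  init: slow=0, fast=0
  step 1: slow=1, fast=2
  step 2: slow=2, fast=4
  step 3: slow=3, fast=6
  step 4: fast -> None, no cycle

Cycle: no


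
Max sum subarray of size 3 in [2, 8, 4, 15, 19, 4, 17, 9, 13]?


[0:3]: 14
[1:4]: 27
[2:5]: 38
[3:6]: 38
[4:7]: 40
[5:8]: 30
[6:9]: 39

Max: 40 at [4:7]


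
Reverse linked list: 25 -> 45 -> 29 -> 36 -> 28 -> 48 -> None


Step 1: curr=25, set curr.next=prev(None) | reversed so far: 25
Step 2: curr=45, set curr.next=prev(25) | reversed so far: 45 -> 25
Step 3: curr=29, set curr.next=prev(45) | reversed so far: 29 -> 45 -> 25
Step 4: curr=36, set curr.next=prev(29) | reversed so far: 36 -> 29 -> 45 -> 25
Step 5: curr=28, set curr.next=prev(36) | reversed so far: 28 -> 36 -> 29 -> 45 -> 25
Step 6: curr=48, set curr.next=prev(28) | reversed so far: 48 -> 28 -> 36 -> 29 -> 45 -> 25

48 -> 28 -> 36 -> 29 -> 45 -> 25 -> None


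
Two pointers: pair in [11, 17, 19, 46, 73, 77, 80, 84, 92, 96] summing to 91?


lo=0(11)+hi=9(96)=107
lo=0(11)+hi=8(92)=103
lo=0(11)+hi=7(84)=95
lo=0(11)+hi=6(80)=91

Yes: 11+80=91


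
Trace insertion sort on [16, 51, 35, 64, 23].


Initial: [16, 51, 35, 64, 23]
Insert 51: [16, 51, 35, 64, 23]
Insert 35: [16, 35, 51, 64, 23]
Insert 64: [16, 35, 51, 64, 23]
Insert 23: [16, 23, 35, 51, 64]

Sorted: [16, 23, 35, 51, 64]


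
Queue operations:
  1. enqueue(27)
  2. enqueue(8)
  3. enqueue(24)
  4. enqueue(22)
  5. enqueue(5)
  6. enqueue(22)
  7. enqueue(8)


enqueue(27) -> [27]
enqueue(8) -> [27, 8]
enqueue(24) -> [27, 8, 24]
enqueue(22) -> [27, 8, 24, 22]
enqueue(5) -> [27, 8, 24, 22, 5]
enqueue(22) -> [27, 8, 24, 22, 5, 22]
enqueue(8) -> [27, 8, 24, 22, 5, 22, 8]

Final queue: [27, 8, 24, 22, 5, 22, 8]


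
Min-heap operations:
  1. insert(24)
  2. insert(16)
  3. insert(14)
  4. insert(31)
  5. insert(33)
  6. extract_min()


insert(24) -> [24]
insert(16) -> [16, 24]
insert(14) -> [14, 24, 16]
insert(31) -> [14, 24, 16, 31]
insert(33) -> [14, 24, 16, 31, 33]
extract_min()->14, [16, 24, 33, 31]

Final heap: [16, 24, 33, 31]


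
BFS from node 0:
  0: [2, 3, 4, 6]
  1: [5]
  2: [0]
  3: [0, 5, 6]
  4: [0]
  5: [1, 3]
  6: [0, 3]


Visit 0, enqueue [2, 3, 4, 6]
Visit 2, enqueue []
Visit 3, enqueue [5]
Visit 4, enqueue []
Visit 6, enqueue []
Visit 5, enqueue [1]
Visit 1, enqueue []

BFS order: [0, 2, 3, 4, 6, 5, 1]


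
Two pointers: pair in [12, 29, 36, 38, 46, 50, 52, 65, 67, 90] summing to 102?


lo=0(12)+hi=9(90)=102

Yes: 12+90=102


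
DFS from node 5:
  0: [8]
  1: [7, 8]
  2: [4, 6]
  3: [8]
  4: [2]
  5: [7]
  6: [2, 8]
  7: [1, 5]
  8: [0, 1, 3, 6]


Visit 5, push [7]
Visit 7, push [1]
Visit 1, push [8]
Visit 8, push [6, 3, 0]
Visit 0, push []
Visit 3, push []
Visit 6, push [2]
Visit 2, push [4]
Visit 4, push []

DFS order: [5, 7, 1, 8, 0, 3, 6, 2, 4]


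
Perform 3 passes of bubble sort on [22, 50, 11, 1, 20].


Initial: [22, 50, 11, 1, 20]
Pass 1: [22, 11, 1, 20, 50] (3 swaps)
Pass 2: [11, 1, 20, 22, 50] (3 swaps)
Pass 3: [1, 11, 20, 22, 50] (1 swaps)

After 3 passes: [1, 11, 20, 22, 50]


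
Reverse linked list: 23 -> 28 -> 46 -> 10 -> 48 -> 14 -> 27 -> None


Step 1: curr=23, set curr.next=prev(None) | reversed so far: 23
Step 2: curr=28, set curr.next=prev(23) | reversed so far: 28 -> 23
Step 3: curr=46, set curr.next=prev(28) | reversed so far: 46 -> 28 -> 23
Step 4: curr=10, set curr.next=prev(46) | reversed so far: 10 -> 46 -> 28 -> 23
Step 5: curr=48, set curr.next=prev(10) | reversed so far: 48 -> 10 -> 46 -> 28 -> 23
Step 6: curr=14, set curr.next=prev(48) | reversed so far: 14 -> 48 -> 10 -> 46 -> 28 -> 23
Step 7: curr=27, set curr.next=prev(14) | reversed so far: 27 -> 14 -> 48 -> 10 -> 46 -> 28 -> 23

27 -> 14 -> 48 -> 10 -> 46 -> 28 -> 23 -> None


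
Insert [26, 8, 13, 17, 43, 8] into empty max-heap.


Insert 26: [26]
Insert 8: [26, 8]
Insert 13: [26, 8, 13]
Insert 17: [26, 17, 13, 8]
Insert 43: [43, 26, 13, 8, 17]
Insert 8: [43, 26, 13, 8, 17, 8]

Final heap: [43, 26, 13, 8, 17, 8]


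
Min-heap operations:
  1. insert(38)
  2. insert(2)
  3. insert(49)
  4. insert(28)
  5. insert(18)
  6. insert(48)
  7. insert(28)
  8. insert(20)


insert(38) -> [38]
insert(2) -> [2, 38]
insert(49) -> [2, 38, 49]
insert(28) -> [2, 28, 49, 38]
insert(18) -> [2, 18, 49, 38, 28]
insert(48) -> [2, 18, 48, 38, 28, 49]
insert(28) -> [2, 18, 28, 38, 28, 49, 48]
insert(20) -> [2, 18, 28, 20, 28, 49, 48, 38]

Final heap: [2, 18, 28, 20, 28, 49, 48, 38]


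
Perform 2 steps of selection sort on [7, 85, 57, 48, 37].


Initial: [7, 85, 57, 48, 37]
Step 1: min=7 at 0
  Swap: [7, 85, 57, 48, 37]
Step 2: min=37 at 4
  Swap: [7, 37, 57, 48, 85]

After 2 steps: [7, 37, 57, 48, 85]


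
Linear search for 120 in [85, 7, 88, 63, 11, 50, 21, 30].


i=0: 85!=120
i=1: 7!=120
i=2: 88!=120
i=3: 63!=120
i=4: 11!=120
i=5: 50!=120
i=6: 21!=120
i=7: 30!=120

Not found, 8 comps


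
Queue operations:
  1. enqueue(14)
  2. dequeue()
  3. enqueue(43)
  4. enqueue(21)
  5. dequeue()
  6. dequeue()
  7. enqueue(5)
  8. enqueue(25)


enqueue(14) -> [14]
dequeue()->14, []
enqueue(43) -> [43]
enqueue(21) -> [43, 21]
dequeue()->43, [21]
dequeue()->21, []
enqueue(5) -> [5]
enqueue(25) -> [5, 25]

Final queue: [5, 25]


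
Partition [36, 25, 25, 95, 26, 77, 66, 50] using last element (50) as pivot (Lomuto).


Pivot: 50
  36 <= 50: advance i (no swap)
  25 <= 50: advance i (no swap)
  25 <= 50: advance i (no swap)
  26 <= 50: swap -> [36, 25, 25, 26, 95, 77, 66, 50]
Place pivot at 4: [36, 25, 25, 26, 50, 77, 66, 95]

Partitioned: [36, 25, 25, 26, 50, 77, 66, 95]


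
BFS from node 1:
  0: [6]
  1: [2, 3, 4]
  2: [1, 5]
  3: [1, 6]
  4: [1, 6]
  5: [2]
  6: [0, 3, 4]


Visit 1, enqueue [2, 3, 4]
Visit 2, enqueue [5]
Visit 3, enqueue [6]
Visit 4, enqueue []
Visit 5, enqueue []
Visit 6, enqueue [0]
Visit 0, enqueue []

BFS order: [1, 2, 3, 4, 5, 6, 0]


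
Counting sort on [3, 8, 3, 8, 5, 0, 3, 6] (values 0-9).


Input: [3, 8, 3, 8, 5, 0, 3, 6]
Counts: [1, 0, 0, 3, 0, 1, 1, 0, 2, 0]

Sorted: [0, 3, 3, 3, 5, 6, 8, 8]


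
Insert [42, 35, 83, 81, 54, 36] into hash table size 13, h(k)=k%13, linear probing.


Insert 42: h=3 -> slot 3
Insert 35: h=9 -> slot 9
Insert 83: h=5 -> slot 5
Insert 81: h=3, 1 probes -> slot 4
Insert 54: h=2 -> slot 2
Insert 36: h=10 -> slot 10

Table: [None, None, 54, 42, 81, 83, None, None, None, 35, 36, None, None]


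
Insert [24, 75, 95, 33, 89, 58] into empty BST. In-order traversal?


Insert 24: root
Insert 75: R from 24
Insert 95: R from 24 -> R from 75
Insert 33: R from 24 -> L from 75
Insert 89: R from 24 -> R from 75 -> L from 95
Insert 58: R from 24 -> L from 75 -> R from 33

In-order: [24, 33, 58, 75, 89, 95]


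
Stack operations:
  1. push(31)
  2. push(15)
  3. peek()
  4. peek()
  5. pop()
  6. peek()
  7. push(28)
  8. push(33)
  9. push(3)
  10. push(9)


push(31) -> [31]
push(15) -> [31, 15]
peek()->15
peek()->15
pop()->15, [31]
peek()->31
push(28) -> [31, 28]
push(33) -> [31, 28, 33]
push(3) -> [31, 28, 33, 3]
push(9) -> [31, 28, 33, 3, 9]

Final stack: [31, 28, 33, 3, 9]


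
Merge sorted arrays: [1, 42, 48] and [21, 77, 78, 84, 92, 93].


Take 1 from A
Take 21 from B
Take 42 from A
Take 48 from A

Merged: [1, 21, 42, 48, 77, 78, 84, 92, 93]


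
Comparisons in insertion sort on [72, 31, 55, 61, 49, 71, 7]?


Algorithm: insertion sort
Input: [72, 31, 55, 61, 49, 71, 7]
Sorted: [7, 31, 49, 55, 61, 71, 72]

17


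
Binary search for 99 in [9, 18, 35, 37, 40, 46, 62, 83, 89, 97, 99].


Step 1: lo=0, hi=10, mid=5, val=46
Step 2: lo=6, hi=10, mid=8, val=89
Step 3: lo=9, hi=10, mid=9, val=97
Step 4: lo=10, hi=10, mid=10, val=99

Found at index 10


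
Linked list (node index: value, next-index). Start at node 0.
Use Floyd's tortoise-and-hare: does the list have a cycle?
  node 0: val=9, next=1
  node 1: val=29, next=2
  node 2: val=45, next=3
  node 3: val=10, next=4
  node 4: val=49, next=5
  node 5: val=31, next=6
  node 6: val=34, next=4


Floyd's tortoise (slow, +1) and hare (fast, +2):
  init: slow=0, fast=0
  step 1: slow=1, fast=2
  step 2: slow=2, fast=4
  step 3: slow=3, fast=6
  step 4: slow=4, fast=5
  step 5: slow=5, fast=4
  step 6: slow=6, fast=6
  slow == fast at node 6: cycle detected

Cycle: yes


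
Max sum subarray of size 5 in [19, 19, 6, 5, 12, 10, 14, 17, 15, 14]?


[0:5]: 61
[1:6]: 52
[2:7]: 47
[3:8]: 58
[4:9]: 68
[5:10]: 70

Max: 70 at [5:10]


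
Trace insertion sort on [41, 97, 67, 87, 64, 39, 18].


Initial: [41, 97, 67, 87, 64, 39, 18]
Insert 97: [41, 97, 67, 87, 64, 39, 18]
Insert 67: [41, 67, 97, 87, 64, 39, 18]
Insert 87: [41, 67, 87, 97, 64, 39, 18]
Insert 64: [41, 64, 67, 87, 97, 39, 18]
Insert 39: [39, 41, 64, 67, 87, 97, 18]
Insert 18: [18, 39, 41, 64, 67, 87, 97]

Sorted: [18, 39, 41, 64, 67, 87, 97]


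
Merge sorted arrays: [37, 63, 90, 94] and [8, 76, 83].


Take 8 from B
Take 37 from A
Take 63 from A
Take 76 from B
Take 83 from B

Merged: [8, 37, 63, 76, 83, 90, 94]


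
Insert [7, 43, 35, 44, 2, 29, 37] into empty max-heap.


Insert 7: [7]
Insert 43: [43, 7]
Insert 35: [43, 7, 35]
Insert 44: [44, 43, 35, 7]
Insert 2: [44, 43, 35, 7, 2]
Insert 29: [44, 43, 35, 7, 2, 29]
Insert 37: [44, 43, 37, 7, 2, 29, 35]

Final heap: [44, 43, 37, 7, 2, 29, 35]


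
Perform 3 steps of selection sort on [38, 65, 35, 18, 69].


Initial: [38, 65, 35, 18, 69]
Step 1: min=18 at 3
  Swap: [18, 65, 35, 38, 69]
Step 2: min=35 at 2
  Swap: [18, 35, 65, 38, 69]
Step 3: min=38 at 3
  Swap: [18, 35, 38, 65, 69]

After 3 steps: [18, 35, 38, 65, 69]


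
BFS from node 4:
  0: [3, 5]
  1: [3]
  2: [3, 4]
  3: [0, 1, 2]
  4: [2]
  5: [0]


Visit 4, enqueue [2]
Visit 2, enqueue [3]
Visit 3, enqueue [0, 1]
Visit 0, enqueue [5]
Visit 1, enqueue []
Visit 5, enqueue []

BFS order: [4, 2, 3, 0, 1, 5]


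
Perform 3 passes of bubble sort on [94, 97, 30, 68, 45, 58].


Initial: [94, 97, 30, 68, 45, 58]
Pass 1: [94, 30, 68, 45, 58, 97] (4 swaps)
Pass 2: [30, 68, 45, 58, 94, 97] (4 swaps)
Pass 3: [30, 45, 58, 68, 94, 97] (2 swaps)

After 3 passes: [30, 45, 58, 68, 94, 97]


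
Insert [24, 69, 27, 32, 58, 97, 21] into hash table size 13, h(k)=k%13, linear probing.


Insert 24: h=11 -> slot 11
Insert 69: h=4 -> slot 4
Insert 27: h=1 -> slot 1
Insert 32: h=6 -> slot 6
Insert 58: h=6, 1 probes -> slot 7
Insert 97: h=6, 2 probes -> slot 8
Insert 21: h=8, 1 probes -> slot 9

Table: [None, 27, None, None, 69, None, 32, 58, 97, 21, None, 24, None]


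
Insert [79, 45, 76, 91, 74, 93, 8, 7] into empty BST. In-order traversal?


Insert 79: root
Insert 45: L from 79
Insert 76: L from 79 -> R from 45
Insert 91: R from 79
Insert 74: L from 79 -> R from 45 -> L from 76
Insert 93: R from 79 -> R from 91
Insert 8: L from 79 -> L from 45
Insert 7: L from 79 -> L from 45 -> L from 8

In-order: [7, 8, 45, 74, 76, 79, 91, 93]


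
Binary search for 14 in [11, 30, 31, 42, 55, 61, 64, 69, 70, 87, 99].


Step 1: lo=0, hi=10, mid=5, val=61
Step 2: lo=0, hi=4, mid=2, val=31
Step 3: lo=0, hi=1, mid=0, val=11
Step 4: lo=1, hi=1, mid=1, val=30

Not found


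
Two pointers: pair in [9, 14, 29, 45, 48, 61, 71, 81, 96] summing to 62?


lo=0(9)+hi=8(96)=105
lo=0(9)+hi=7(81)=90
lo=0(9)+hi=6(71)=80
lo=0(9)+hi=5(61)=70
lo=0(9)+hi=4(48)=57
lo=1(14)+hi=4(48)=62

Yes: 14+48=62


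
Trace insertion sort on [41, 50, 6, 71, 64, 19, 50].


Initial: [41, 50, 6, 71, 64, 19, 50]
Insert 50: [41, 50, 6, 71, 64, 19, 50]
Insert 6: [6, 41, 50, 71, 64, 19, 50]
Insert 71: [6, 41, 50, 71, 64, 19, 50]
Insert 64: [6, 41, 50, 64, 71, 19, 50]
Insert 19: [6, 19, 41, 50, 64, 71, 50]
Insert 50: [6, 19, 41, 50, 50, 64, 71]

Sorted: [6, 19, 41, 50, 50, 64, 71]


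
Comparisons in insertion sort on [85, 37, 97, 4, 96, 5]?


Algorithm: insertion sort
Input: [85, 37, 97, 4, 96, 5]
Sorted: [4, 5, 37, 85, 96, 97]

12


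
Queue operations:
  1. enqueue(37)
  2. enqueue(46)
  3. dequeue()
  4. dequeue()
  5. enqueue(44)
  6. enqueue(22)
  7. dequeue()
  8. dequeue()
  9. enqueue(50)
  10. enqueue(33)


enqueue(37) -> [37]
enqueue(46) -> [37, 46]
dequeue()->37, [46]
dequeue()->46, []
enqueue(44) -> [44]
enqueue(22) -> [44, 22]
dequeue()->44, [22]
dequeue()->22, []
enqueue(50) -> [50]
enqueue(33) -> [50, 33]

Final queue: [50, 33]


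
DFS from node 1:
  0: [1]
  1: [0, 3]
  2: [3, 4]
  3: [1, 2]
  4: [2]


Visit 1, push [3, 0]
Visit 0, push []
Visit 3, push [2]
Visit 2, push [4]
Visit 4, push []

DFS order: [1, 0, 3, 2, 4]


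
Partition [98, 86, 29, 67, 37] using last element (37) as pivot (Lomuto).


Pivot: 37
  29 <= 37: swap -> [29, 86, 98, 67, 37]
Place pivot at 1: [29, 37, 98, 67, 86]

Partitioned: [29, 37, 98, 67, 86]


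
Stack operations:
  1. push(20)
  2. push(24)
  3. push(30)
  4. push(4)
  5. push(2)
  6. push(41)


push(20) -> [20]
push(24) -> [20, 24]
push(30) -> [20, 24, 30]
push(4) -> [20, 24, 30, 4]
push(2) -> [20, 24, 30, 4, 2]
push(41) -> [20, 24, 30, 4, 2, 41]

Final stack: [20, 24, 30, 4, 2, 41]


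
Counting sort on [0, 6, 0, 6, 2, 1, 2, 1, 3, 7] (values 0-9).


Input: [0, 6, 0, 6, 2, 1, 2, 1, 3, 7]
Counts: [2, 2, 2, 1, 0, 0, 2, 1, 0, 0]

Sorted: [0, 0, 1, 1, 2, 2, 3, 6, 6, 7]


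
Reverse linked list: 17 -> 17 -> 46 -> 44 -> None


Step 1: curr=17, set curr.next=prev(None) | reversed so far: 17
Step 2: curr=17, set curr.next=prev(17) | reversed so far: 17 -> 17
Step 3: curr=46, set curr.next=prev(17) | reversed so far: 46 -> 17 -> 17
Step 4: curr=44, set curr.next=prev(46) | reversed so far: 44 -> 46 -> 17 -> 17

44 -> 46 -> 17 -> 17 -> None


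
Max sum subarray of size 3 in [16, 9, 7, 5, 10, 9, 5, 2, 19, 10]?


[0:3]: 32
[1:4]: 21
[2:5]: 22
[3:6]: 24
[4:7]: 24
[5:8]: 16
[6:9]: 26
[7:10]: 31

Max: 32 at [0:3]


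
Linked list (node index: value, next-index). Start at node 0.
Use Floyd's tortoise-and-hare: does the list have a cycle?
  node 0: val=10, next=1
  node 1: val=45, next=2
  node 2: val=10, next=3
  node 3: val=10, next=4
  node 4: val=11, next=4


Floyd's tortoise (slow, +1) and hare (fast, +2):
  init: slow=0, fast=0
  step 1: slow=1, fast=2
  step 2: slow=2, fast=4
  step 3: slow=3, fast=4
  step 4: slow=4, fast=4
  slow == fast at node 4: cycle detected

Cycle: yes


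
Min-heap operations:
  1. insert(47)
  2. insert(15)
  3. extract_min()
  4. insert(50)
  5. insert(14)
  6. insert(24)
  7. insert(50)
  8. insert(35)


insert(47) -> [47]
insert(15) -> [15, 47]
extract_min()->15, [47]
insert(50) -> [47, 50]
insert(14) -> [14, 50, 47]
insert(24) -> [14, 24, 47, 50]
insert(50) -> [14, 24, 47, 50, 50]
insert(35) -> [14, 24, 35, 50, 50, 47]

Final heap: [14, 24, 35, 50, 50, 47]


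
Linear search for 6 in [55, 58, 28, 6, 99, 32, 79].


i=0: 55!=6
i=1: 58!=6
i=2: 28!=6
i=3: 6==6 found!

Found at 3, 4 comps


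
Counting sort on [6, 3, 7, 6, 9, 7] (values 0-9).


Input: [6, 3, 7, 6, 9, 7]
Counts: [0, 0, 0, 1, 0, 0, 2, 2, 0, 1]

Sorted: [3, 6, 6, 7, 7, 9]


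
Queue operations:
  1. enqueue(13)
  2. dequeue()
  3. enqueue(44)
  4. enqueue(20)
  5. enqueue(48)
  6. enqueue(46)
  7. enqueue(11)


enqueue(13) -> [13]
dequeue()->13, []
enqueue(44) -> [44]
enqueue(20) -> [44, 20]
enqueue(48) -> [44, 20, 48]
enqueue(46) -> [44, 20, 48, 46]
enqueue(11) -> [44, 20, 48, 46, 11]

Final queue: [44, 20, 48, 46, 11]


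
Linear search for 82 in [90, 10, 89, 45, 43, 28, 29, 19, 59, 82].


i=0: 90!=82
i=1: 10!=82
i=2: 89!=82
i=3: 45!=82
i=4: 43!=82
i=5: 28!=82
i=6: 29!=82
i=7: 19!=82
i=8: 59!=82
i=9: 82==82 found!

Found at 9, 10 comps


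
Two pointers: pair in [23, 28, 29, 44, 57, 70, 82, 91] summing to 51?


lo=0(23)+hi=7(91)=114
lo=0(23)+hi=6(82)=105
lo=0(23)+hi=5(70)=93
lo=0(23)+hi=4(57)=80
lo=0(23)+hi=3(44)=67
lo=0(23)+hi=2(29)=52
lo=0(23)+hi=1(28)=51

Yes: 23+28=51


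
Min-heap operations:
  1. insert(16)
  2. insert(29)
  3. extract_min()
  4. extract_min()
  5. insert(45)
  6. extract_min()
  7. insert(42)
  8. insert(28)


insert(16) -> [16]
insert(29) -> [16, 29]
extract_min()->16, [29]
extract_min()->29, []
insert(45) -> [45]
extract_min()->45, []
insert(42) -> [42]
insert(28) -> [28, 42]

Final heap: [28, 42]


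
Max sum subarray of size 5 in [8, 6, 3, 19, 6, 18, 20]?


[0:5]: 42
[1:6]: 52
[2:7]: 66

Max: 66 at [2:7]


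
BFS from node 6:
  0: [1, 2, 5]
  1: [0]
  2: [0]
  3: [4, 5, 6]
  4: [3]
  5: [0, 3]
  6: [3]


Visit 6, enqueue [3]
Visit 3, enqueue [4, 5]
Visit 4, enqueue []
Visit 5, enqueue [0]
Visit 0, enqueue [1, 2]
Visit 1, enqueue []
Visit 2, enqueue []

BFS order: [6, 3, 4, 5, 0, 1, 2]


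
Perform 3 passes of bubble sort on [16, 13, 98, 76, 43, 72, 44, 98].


Initial: [16, 13, 98, 76, 43, 72, 44, 98]
Pass 1: [13, 16, 76, 43, 72, 44, 98, 98] (5 swaps)
Pass 2: [13, 16, 43, 72, 44, 76, 98, 98] (3 swaps)
Pass 3: [13, 16, 43, 44, 72, 76, 98, 98] (1 swaps)

After 3 passes: [13, 16, 43, 44, 72, 76, 98, 98]


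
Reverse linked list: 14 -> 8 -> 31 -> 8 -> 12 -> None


Step 1: curr=14, set curr.next=prev(None) | reversed so far: 14
Step 2: curr=8, set curr.next=prev(14) | reversed so far: 8 -> 14
Step 3: curr=31, set curr.next=prev(8) | reversed so far: 31 -> 8 -> 14
Step 4: curr=8, set curr.next=prev(31) | reversed so far: 8 -> 31 -> 8 -> 14
Step 5: curr=12, set curr.next=prev(8) | reversed so far: 12 -> 8 -> 31 -> 8 -> 14

12 -> 8 -> 31 -> 8 -> 14 -> None


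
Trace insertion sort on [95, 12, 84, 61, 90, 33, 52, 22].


Initial: [95, 12, 84, 61, 90, 33, 52, 22]
Insert 12: [12, 95, 84, 61, 90, 33, 52, 22]
Insert 84: [12, 84, 95, 61, 90, 33, 52, 22]
Insert 61: [12, 61, 84, 95, 90, 33, 52, 22]
Insert 90: [12, 61, 84, 90, 95, 33, 52, 22]
Insert 33: [12, 33, 61, 84, 90, 95, 52, 22]
Insert 52: [12, 33, 52, 61, 84, 90, 95, 22]
Insert 22: [12, 22, 33, 52, 61, 84, 90, 95]

Sorted: [12, 22, 33, 52, 61, 84, 90, 95]


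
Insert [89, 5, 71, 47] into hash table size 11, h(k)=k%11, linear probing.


Insert 89: h=1 -> slot 1
Insert 5: h=5 -> slot 5
Insert 71: h=5, 1 probes -> slot 6
Insert 47: h=3 -> slot 3

Table: [None, 89, None, 47, None, 5, 71, None, None, None, None]


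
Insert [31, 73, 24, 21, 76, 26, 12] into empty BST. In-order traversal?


Insert 31: root
Insert 73: R from 31
Insert 24: L from 31
Insert 21: L from 31 -> L from 24
Insert 76: R from 31 -> R from 73
Insert 26: L from 31 -> R from 24
Insert 12: L from 31 -> L from 24 -> L from 21

In-order: [12, 21, 24, 26, 31, 73, 76]


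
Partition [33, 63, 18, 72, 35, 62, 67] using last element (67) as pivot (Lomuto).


Pivot: 67
  33 <= 67: advance i (no swap)
  63 <= 67: advance i (no swap)
  18 <= 67: advance i (no swap)
  35 <= 67: swap -> [33, 63, 18, 35, 72, 62, 67]
  62 <= 67: swap -> [33, 63, 18, 35, 62, 72, 67]
Place pivot at 5: [33, 63, 18, 35, 62, 67, 72]

Partitioned: [33, 63, 18, 35, 62, 67, 72]


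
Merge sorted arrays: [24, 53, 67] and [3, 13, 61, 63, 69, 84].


Take 3 from B
Take 13 from B
Take 24 from A
Take 53 from A
Take 61 from B
Take 63 from B
Take 67 from A

Merged: [3, 13, 24, 53, 61, 63, 67, 69, 84]


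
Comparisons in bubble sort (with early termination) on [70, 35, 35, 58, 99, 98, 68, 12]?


Algorithm: bubble sort (with early termination)
Input: [70, 35, 35, 58, 99, 98, 68, 12]
Sorted: [12, 35, 35, 58, 68, 70, 98, 99]

28


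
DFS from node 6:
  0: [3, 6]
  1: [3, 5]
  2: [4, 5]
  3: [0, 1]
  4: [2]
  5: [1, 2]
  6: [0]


Visit 6, push [0]
Visit 0, push [3]
Visit 3, push [1]
Visit 1, push [5]
Visit 5, push [2]
Visit 2, push [4]
Visit 4, push []

DFS order: [6, 0, 3, 1, 5, 2, 4]


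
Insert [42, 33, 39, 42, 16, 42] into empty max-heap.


Insert 42: [42]
Insert 33: [42, 33]
Insert 39: [42, 33, 39]
Insert 42: [42, 42, 39, 33]
Insert 16: [42, 42, 39, 33, 16]
Insert 42: [42, 42, 42, 33, 16, 39]

Final heap: [42, 42, 42, 33, 16, 39]


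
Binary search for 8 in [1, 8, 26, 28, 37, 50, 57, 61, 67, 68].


Step 1: lo=0, hi=9, mid=4, val=37
Step 2: lo=0, hi=3, mid=1, val=8

Found at index 1


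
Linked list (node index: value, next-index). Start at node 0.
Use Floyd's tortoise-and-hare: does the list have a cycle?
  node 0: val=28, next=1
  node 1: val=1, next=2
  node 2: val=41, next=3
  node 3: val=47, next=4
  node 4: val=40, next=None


Floyd's tortoise (slow, +1) and hare (fast, +2):
  init: slow=0, fast=0
  step 1: slow=1, fast=2
  step 2: slow=2, fast=4
  step 3: fast -> None, no cycle

Cycle: no


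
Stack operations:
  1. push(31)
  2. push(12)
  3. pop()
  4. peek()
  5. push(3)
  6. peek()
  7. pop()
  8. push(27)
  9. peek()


push(31) -> [31]
push(12) -> [31, 12]
pop()->12, [31]
peek()->31
push(3) -> [31, 3]
peek()->3
pop()->3, [31]
push(27) -> [31, 27]
peek()->27

Final stack: [31, 27]


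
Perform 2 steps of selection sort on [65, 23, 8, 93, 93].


Initial: [65, 23, 8, 93, 93]
Step 1: min=8 at 2
  Swap: [8, 23, 65, 93, 93]
Step 2: min=23 at 1
  Swap: [8, 23, 65, 93, 93]

After 2 steps: [8, 23, 65, 93, 93]


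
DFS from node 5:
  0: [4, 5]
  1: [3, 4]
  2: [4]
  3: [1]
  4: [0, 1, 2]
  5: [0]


Visit 5, push [0]
Visit 0, push [4]
Visit 4, push [2, 1]
Visit 1, push [3]
Visit 3, push []
Visit 2, push []

DFS order: [5, 0, 4, 1, 3, 2]


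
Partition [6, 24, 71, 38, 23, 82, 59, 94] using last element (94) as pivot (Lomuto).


Pivot: 94
  6 <= 94: advance i (no swap)
  24 <= 94: advance i (no swap)
  71 <= 94: advance i (no swap)
  38 <= 94: advance i (no swap)
  23 <= 94: advance i (no swap)
  82 <= 94: advance i (no swap)
  59 <= 94: advance i (no swap)
Place pivot at 7: [6, 24, 71, 38, 23, 82, 59, 94]

Partitioned: [6, 24, 71, 38, 23, 82, 59, 94]


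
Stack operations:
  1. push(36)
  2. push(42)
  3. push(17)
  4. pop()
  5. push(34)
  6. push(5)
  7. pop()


push(36) -> [36]
push(42) -> [36, 42]
push(17) -> [36, 42, 17]
pop()->17, [36, 42]
push(34) -> [36, 42, 34]
push(5) -> [36, 42, 34, 5]
pop()->5, [36, 42, 34]

Final stack: [36, 42, 34]


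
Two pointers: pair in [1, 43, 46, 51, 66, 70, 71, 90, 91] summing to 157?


lo=0(1)+hi=8(91)=92
lo=1(43)+hi=8(91)=134
lo=2(46)+hi=8(91)=137
lo=3(51)+hi=8(91)=142
lo=4(66)+hi=8(91)=157

Yes: 66+91=157


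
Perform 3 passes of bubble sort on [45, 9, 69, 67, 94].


Initial: [45, 9, 69, 67, 94]
Pass 1: [9, 45, 67, 69, 94] (2 swaps)
Pass 2: [9, 45, 67, 69, 94] (0 swaps)
Pass 3: [9, 45, 67, 69, 94] (0 swaps)

After 3 passes: [9, 45, 67, 69, 94]


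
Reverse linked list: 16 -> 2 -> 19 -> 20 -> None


Step 1: curr=16, set curr.next=prev(None) | reversed so far: 16
Step 2: curr=2, set curr.next=prev(16) | reversed so far: 2 -> 16
Step 3: curr=19, set curr.next=prev(2) | reversed so far: 19 -> 2 -> 16
Step 4: curr=20, set curr.next=prev(19) | reversed so far: 20 -> 19 -> 2 -> 16

20 -> 19 -> 2 -> 16 -> None


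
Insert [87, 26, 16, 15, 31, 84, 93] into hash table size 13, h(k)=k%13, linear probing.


Insert 87: h=9 -> slot 9
Insert 26: h=0 -> slot 0
Insert 16: h=3 -> slot 3
Insert 15: h=2 -> slot 2
Insert 31: h=5 -> slot 5
Insert 84: h=6 -> slot 6
Insert 93: h=2, 2 probes -> slot 4

Table: [26, None, 15, 16, 93, 31, 84, None, None, 87, None, None, None]


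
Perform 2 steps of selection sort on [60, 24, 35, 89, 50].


Initial: [60, 24, 35, 89, 50]
Step 1: min=24 at 1
  Swap: [24, 60, 35, 89, 50]
Step 2: min=35 at 2
  Swap: [24, 35, 60, 89, 50]

After 2 steps: [24, 35, 60, 89, 50]


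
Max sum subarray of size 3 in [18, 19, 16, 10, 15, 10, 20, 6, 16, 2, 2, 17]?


[0:3]: 53
[1:4]: 45
[2:5]: 41
[3:6]: 35
[4:7]: 45
[5:8]: 36
[6:9]: 42
[7:10]: 24
[8:11]: 20
[9:12]: 21

Max: 53 at [0:3]


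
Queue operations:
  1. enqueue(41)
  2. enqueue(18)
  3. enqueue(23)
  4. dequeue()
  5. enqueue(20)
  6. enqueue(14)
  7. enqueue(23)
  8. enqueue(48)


enqueue(41) -> [41]
enqueue(18) -> [41, 18]
enqueue(23) -> [41, 18, 23]
dequeue()->41, [18, 23]
enqueue(20) -> [18, 23, 20]
enqueue(14) -> [18, 23, 20, 14]
enqueue(23) -> [18, 23, 20, 14, 23]
enqueue(48) -> [18, 23, 20, 14, 23, 48]

Final queue: [18, 23, 20, 14, 23, 48]


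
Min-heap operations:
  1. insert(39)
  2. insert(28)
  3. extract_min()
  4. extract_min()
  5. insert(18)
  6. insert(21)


insert(39) -> [39]
insert(28) -> [28, 39]
extract_min()->28, [39]
extract_min()->39, []
insert(18) -> [18]
insert(21) -> [18, 21]

Final heap: [18, 21]


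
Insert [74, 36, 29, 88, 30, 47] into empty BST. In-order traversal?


Insert 74: root
Insert 36: L from 74
Insert 29: L from 74 -> L from 36
Insert 88: R from 74
Insert 30: L from 74 -> L from 36 -> R from 29
Insert 47: L from 74 -> R from 36

In-order: [29, 30, 36, 47, 74, 88]


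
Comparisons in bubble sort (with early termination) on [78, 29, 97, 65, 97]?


Algorithm: bubble sort (with early termination)
Input: [78, 29, 97, 65, 97]
Sorted: [29, 65, 78, 97, 97]

9


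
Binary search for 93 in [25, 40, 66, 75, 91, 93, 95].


Step 1: lo=0, hi=6, mid=3, val=75
Step 2: lo=4, hi=6, mid=5, val=93

Found at index 5


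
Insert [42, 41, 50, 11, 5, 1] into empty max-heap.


Insert 42: [42]
Insert 41: [42, 41]
Insert 50: [50, 41, 42]
Insert 11: [50, 41, 42, 11]
Insert 5: [50, 41, 42, 11, 5]
Insert 1: [50, 41, 42, 11, 5, 1]

Final heap: [50, 41, 42, 11, 5, 1]


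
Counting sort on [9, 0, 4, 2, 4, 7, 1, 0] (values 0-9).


Input: [9, 0, 4, 2, 4, 7, 1, 0]
Counts: [2, 1, 1, 0, 2, 0, 0, 1, 0, 1]

Sorted: [0, 0, 1, 2, 4, 4, 7, 9]


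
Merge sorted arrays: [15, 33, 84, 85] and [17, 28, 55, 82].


Take 15 from A
Take 17 from B
Take 28 from B
Take 33 from A
Take 55 from B
Take 82 from B

Merged: [15, 17, 28, 33, 55, 82, 84, 85]


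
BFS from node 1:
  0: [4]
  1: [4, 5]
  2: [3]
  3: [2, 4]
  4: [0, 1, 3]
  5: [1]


Visit 1, enqueue [4, 5]
Visit 4, enqueue [0, 3]
Visit 5, enqueue []
Visit 0, enqueue []
Visit 3, enqueue [2]
Visit 2, enqueue []

BFS order: [1, 4, 5, 0, 3, 2]


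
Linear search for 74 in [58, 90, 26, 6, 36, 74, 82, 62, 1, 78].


i=0: 58!=74
i=1: 90!=74
i=2: 26!=74
i=3: 6!=74
i=4: 36!=74
i=5: 74==74 found!

Found at 5, 6 comps


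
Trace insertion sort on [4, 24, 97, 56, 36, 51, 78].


Initial: [4, 24, 97, 56, 36, 51, 78]
Insert 24: [4, 24, 97, 56, 36, 51, 78]
Insert 97: [4, 24, 97, 56, 36, 51, 78]
Insert 56: [4, 24, 56, 97, 36, 51, 78]
Insert 36: [4, 24, 36, 56, 97, 51, 78]
Insert 51: [4, 24, 36, 51, 56, 97, 78]
Insert 78: [4, 24, 36, 51, 56, 78, 97]

Sorted: [4, 24, 36, 51, 56, 78, 97]


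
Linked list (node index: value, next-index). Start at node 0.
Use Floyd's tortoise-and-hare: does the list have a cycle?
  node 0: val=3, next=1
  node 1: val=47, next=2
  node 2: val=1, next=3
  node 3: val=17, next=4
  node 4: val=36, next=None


Floyd's tortoise (slow, +1) and hare (fast, +2):
  init: slow=0, fast=0
  step 1: slow=1, fast=2
  step 2: slow=2, fast=4
  step 3: fast -> None, no cycle

Cycle: no


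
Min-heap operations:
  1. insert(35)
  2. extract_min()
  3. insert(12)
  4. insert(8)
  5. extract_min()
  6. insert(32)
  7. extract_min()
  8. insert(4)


insert(35) -> [35]
extract_min()->35, []
insert(12) -> [12]
insert(8) -> [8, 12]
extract_min()->8, [12]
insert(32) -> [12, 32]
extract_min()->12, [32]
insert(4) -> [4, 32]

Final heap: [4, 32]


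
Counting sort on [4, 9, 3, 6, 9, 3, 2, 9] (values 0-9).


Input: [4, 9, 3, 6, 9, 3, 2, 9]
Counts: [0, 0, 1, 2, 1, 0, 1, 0, 0, 3]

Sorted: [2, 3, 3, 4, 6, 9, 9, 9]


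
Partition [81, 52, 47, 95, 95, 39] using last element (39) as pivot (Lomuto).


Pivot: 39
Place pivot at 0: [39, 52, 47, 95, 95, 81]

Partitioned: [39, 52, 47, 95, 95, 81]


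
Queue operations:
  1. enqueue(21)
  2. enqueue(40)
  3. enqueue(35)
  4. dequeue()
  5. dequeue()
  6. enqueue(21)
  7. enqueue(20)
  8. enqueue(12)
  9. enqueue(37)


enqueue(21) -> [21]
enqueue(40) -> [21, 40]
enqueue(35) -> [21, 40, 35]
dequeue()->21, [40, 35]
dequeue()->40, [35]
enqueue(21) -> [35, 21]
enqueue(20) -> [35, 21, 20]
enqueue(12) -> [35, 21, 20, 12]
enqueue(37) -> [35, 21, 20, 12, 37]

Final queue: [35, 21, 20, 12, 37]


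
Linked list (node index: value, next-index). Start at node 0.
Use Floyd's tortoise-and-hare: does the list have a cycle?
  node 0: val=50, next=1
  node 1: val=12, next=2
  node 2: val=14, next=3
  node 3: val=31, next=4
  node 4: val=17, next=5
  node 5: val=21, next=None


Floyd's tortoise (slow, +1) and hare (fast, +2):
  init: slow=0, fast=0
  step 1: slow=1, fast=2
  step 2: slow=2, fast=4
  step 3: fast 4->5->None, no cycle

Cycle: no


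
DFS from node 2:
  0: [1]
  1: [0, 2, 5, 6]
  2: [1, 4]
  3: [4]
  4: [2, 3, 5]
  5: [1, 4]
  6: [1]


Visit 2, push [4, 1]
Visit 1, push [6, 5, 0]
Visit 0, push []
Visit 5, push [4]
Visit 4, push [3]
Visit 3, push []
Visit 6, push []

DFS order: [2, 1, 0, 5, 4, 3, 6]


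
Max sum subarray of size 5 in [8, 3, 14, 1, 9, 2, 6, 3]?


[0:5]: 35
[1:6]: 29
[2:7]: 32
[3:8]: 21

Max: 35 at [0:5]


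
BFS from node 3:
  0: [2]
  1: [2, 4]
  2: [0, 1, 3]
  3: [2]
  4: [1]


Visit 3, enqueue [2]
Visit 2, enqueue [0, 1]
Visit 0, enqueue []
Visit 1, enqueue [4]
Visit 4, enqueue []

BFS order: [3, 2, 0, 1, 4]


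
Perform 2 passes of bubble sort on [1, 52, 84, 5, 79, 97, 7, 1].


Initial: [1, 52, 84, 5, 79, 97, 7, 1]
Pass 1: [1, 52, 5, 79, 84, 7, 1, 97] (4 swaps)
Pass 2: [1, 5, 52, 79, 7, 1, 84, 97] (3 swaps)

After 2 passes: [1, 5, 52, 79, 7, 1, 84, 97]


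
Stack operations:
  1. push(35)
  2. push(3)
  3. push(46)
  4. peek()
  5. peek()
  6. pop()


push(35) -> [35]
push(3) -> [35, 3]
push(46) -> [35, 3, 46]
peek()->46
peek()->46
pop()->46, [35, 3]

Final stack: [35, 3]


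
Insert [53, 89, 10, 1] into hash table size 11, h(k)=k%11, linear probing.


Insert 53: h=9 -> slot 9
Insert 89: h=1 -> slot 1
Insert 10: h=10 -> slot 10
Insert 1: h=1, 1 probes -> slot 2

Table: [None, 89, 1, None, None, None, None, None, None, 53, 10]


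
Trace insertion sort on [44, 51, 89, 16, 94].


Initial: [44, 51, 89, 16, 94]
Insert 51: [44, 51, 89, 16, 94]
Insert 89: [44, 51, 89, 16, 94]
Insert 16: [16, 44, 51, 89, 94]
Insert 94: [16, 44, 51, 89, 94]

Sorted: [16, 44, 51, 89, 94]


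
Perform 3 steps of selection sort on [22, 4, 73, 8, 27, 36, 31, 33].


Initial: [22, 4, 73, 8, 27, 36, 31, 33]
Step 1: min=4 at 1
  Swap: [4, 22, 73, 8, 27, 36, 31, 33]
Step 2: min=8 at 3
  Swap: [4, 8, 73, 22, 27, 36, 31, 33]
Step 3: min=22 at 3
  Swap: [4, 8, 22, 73, 27, 36, 31, 33]

After 3 steps: [4, 8, 22, 73, 27, 36, 31, 33]


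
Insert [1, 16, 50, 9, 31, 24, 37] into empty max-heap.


Insert 1: [1]
Insert 16: [16, 1]
Insert 50: [50, 1, 16]
Insert 9: [50, 9, 16, 1]
Insert 31: [50, 31, 16, 1, 9]
Insert 24: [50, 31, 24, 1, 9, 16]
Insert 37: [50, 31, 37, 1, 9, 16, 24]

Final heap: [50, 31, 37, 1, 9, 16, 24]


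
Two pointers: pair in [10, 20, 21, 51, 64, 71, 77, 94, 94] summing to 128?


lo=0(10)+hi=8(94)=104
lo=1(20)+hi=8(94)=114
lo=2(21)+hi=8(94)=115
lo=3(51)+hi=8(94)=145
lo=3(51)+hi=7(94)=145
lo=3(51)+hi=6(77)=128

Yes: 51+77=128


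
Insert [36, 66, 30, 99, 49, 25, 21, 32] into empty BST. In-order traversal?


Insert 36: root
Insert 66: R from 36
Insert 30: L from 36
Insert 99: R from 36 -> R from 66
Insert 49: R from 36 -> L from 66
Insert 25: L from 36 -> L from 30
Insert 21: L from 36 -> L from 30 -> L from 25
Insert 32: L from 36 -> R from 30

In-order: [21, 25, 30, 32, 36, 49, 66, 99]


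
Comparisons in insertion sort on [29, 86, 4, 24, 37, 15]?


Algorithm: insertion sort
Input: [29, 86, 4, 24, 37, 15]
Sorted: [4, 15, 24, 29, 37, 86]

13


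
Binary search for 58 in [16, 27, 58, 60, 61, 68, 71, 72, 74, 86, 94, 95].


Step 1: lo=0, hi=11, mid=5, val=68
Step 2: lo=0, hi=4, mid=2, val=58

Found at index 2


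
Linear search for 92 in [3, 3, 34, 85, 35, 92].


i=0: 3!=92
i=1: 3!=92
i=2: 34!=92
i=3: 85!=92
i=4: 35!=92
i=5: 92==92 found!

Found at 5, 6 comps


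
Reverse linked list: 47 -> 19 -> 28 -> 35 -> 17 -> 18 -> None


Step 1: curr=47, set curr.next=prev(None) | reversed so far: 47
Step 2: curr=19, set curr.next=prev(47) | reversed so far: 19 -> 47
Step 3: curr=28, set curr.next=prev(19) | reversed so far: 28 -> 19 -> 47
Step 4: curr=35, set curr.next=prev(28) | reversed so far: 35 -> 28 -> 19 -> 47
Step 5: curr=17, set curr.next=prev(35) | reversed so far: 17 -> 35 -> 28 -> 19 -> 47
Step 6: curr=18, set curr.next=prev(17) | reversed so far: 18 -> 17 -> 35 -> 28 -> 19 -> 47

18 -> 17 -> 35 -> 28 -> 19 -> 47 -> None


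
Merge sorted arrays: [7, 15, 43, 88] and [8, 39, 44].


Take 7 from A
Take 8 from B
Take 15 from A
Take 39 from B
Take 43 from A
Take 44 from B

Merged: [7, 8, 15, 39, 43, 44, 88]


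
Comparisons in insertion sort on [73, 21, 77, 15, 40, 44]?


Algorithm: insertion sort
Input: [73, 21, 77, 15, 40, 44]
Sorted: [15, 21, 40, 44, 73, 77]

11


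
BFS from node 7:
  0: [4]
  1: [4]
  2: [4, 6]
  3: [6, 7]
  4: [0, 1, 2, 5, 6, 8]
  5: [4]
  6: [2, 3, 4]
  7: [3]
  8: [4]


Visit 7, enqueue [3]
Visit 3, enqueue [6]
Visit 6, enqueue [2, 4]
Visit 2, enqueue []
Visit 4, enqueue [0, 1, 5, 8]
Visit 0, enqueue []
Visit 1, enqueue []
Visit 5, enqueue []
Visit 8, enqueue []

BFS order: [7, 3, 6, 2, 4, 0, 1, 5, 8]


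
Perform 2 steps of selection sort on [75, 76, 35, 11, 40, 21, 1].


Initial: [75, 76, 35, 11, 40, 21, 1]
Step 1: min=1 at 6
  Swap: [1, 76, 35, 11, 40, 21, 75]
Step 2: min=11 at 3
  Swap: [1, 11, 35, 76, 40, 21, 75]

After 2 steps: [1, 11, 35, 76, 40, 21, 75]


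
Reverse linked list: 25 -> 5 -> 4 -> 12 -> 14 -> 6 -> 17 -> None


Step 1: curr=25, set curr.next=prev(None) | reversed so far: 25
Step 2: curr=5, set curr.next=prev(25) | reversed so far: 5 -> 25
Step 3: curr=4, set curr.next=prev(5) | reversed so far: 4 -> 5 -> 25
Step 4: curr=12, set curr.next=prev(4) | reversed so far: 12 -> 4 -> 5 -> 25
Step 5: curr=14, set curr.next=prev(12) | reversed so far: 14 -> 12 -> 4 -> 5 -> 25
Step 6: curr=6, set curr.next=prev(14) | reversed so far: 6 -> 14 -> 12 -> 4 -> 5 -> 25
Step 7: curr=17, set curr.next=prev(6) | reversed so far: 17 -> 6 -> 14 -> 12 -> 4 -> 5 -> 25

17 -> 6 -> 14 -> 12 -> 4 -> 5 -> 25 -> None
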